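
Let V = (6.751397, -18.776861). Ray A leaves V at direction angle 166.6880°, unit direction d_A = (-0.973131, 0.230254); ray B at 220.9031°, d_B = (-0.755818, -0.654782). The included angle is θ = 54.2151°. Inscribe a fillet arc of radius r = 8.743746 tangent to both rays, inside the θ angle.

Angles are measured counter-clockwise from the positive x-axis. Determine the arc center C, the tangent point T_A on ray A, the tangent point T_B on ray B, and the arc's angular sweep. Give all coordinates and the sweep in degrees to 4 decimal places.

bisector direction at 193.7955° = (-0.971153,-0.238458)
center distance |VC| = r/sin(θ/2) = 8.743746/sin(27.1075°) = 19.189096
C = V + |VC|·bis = (-11.8841,-23.3527)
T_A = V + ((C−V)·d_A)·d_A = V + 17.0812·d_A = (-9.8709,-14.8438)
T_B = V + ((C−V)·d_B)·d_B = V + 17.0812·d_B = (-6.1589,-29.9613)
sweep = 180° − θ = 125.7849°

center=(-11.8841,-23.3527) T_A=(-9.8709,-14.8438) T_B=(-6.1589,-29.9613) sweep=125.7849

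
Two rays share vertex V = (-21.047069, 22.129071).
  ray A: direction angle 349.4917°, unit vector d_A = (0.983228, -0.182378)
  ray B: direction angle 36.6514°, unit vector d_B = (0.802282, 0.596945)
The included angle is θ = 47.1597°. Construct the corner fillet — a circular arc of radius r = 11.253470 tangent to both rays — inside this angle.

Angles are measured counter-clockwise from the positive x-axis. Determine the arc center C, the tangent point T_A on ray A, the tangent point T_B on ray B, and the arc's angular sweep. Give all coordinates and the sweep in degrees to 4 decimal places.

bisector direction at 13.0716° = (0.974088,0.226168)
center distance |VC| = r/sin(θ/2) = 11.253470/sin(23.5799°) = 28.131795
C = V + |VC|·bis = (6.3558,28.4916)
T_A = V + ((C−V)·d_A)·d_A = V + 25.7829·d_A = (4.3034,17.4268)
T_B = V + ((C−V)·d_B)·d_B = V + 25.7829·d_B = (-0.3619,37.5200)
sweep = 180° − θ = 132.8403°

center=(6.3558,28.4916) T_A=(4.3034,17.4268) T_B=(-0.3619,37.5200) sweep=132.8403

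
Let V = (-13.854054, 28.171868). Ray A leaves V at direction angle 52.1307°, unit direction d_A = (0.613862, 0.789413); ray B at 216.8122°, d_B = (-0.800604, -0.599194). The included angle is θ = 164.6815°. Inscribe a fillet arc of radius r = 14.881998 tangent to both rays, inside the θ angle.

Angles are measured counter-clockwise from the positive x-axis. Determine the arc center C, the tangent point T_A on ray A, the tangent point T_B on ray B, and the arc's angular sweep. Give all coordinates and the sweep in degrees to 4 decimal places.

center=(-24.3735,38.8873) T_A=(-12.6255,29.7518) T_B=(-15.4563,26.9727) sweep=15.3185

bisector direction at 134.4715° = (-0.700554,0.713600)
center distance |VC| = r/sin(θ/2) = 14.881998/sin(82.3407°) = 15.015967
C = V + |VC|·bis = (-24.3735,38.8873)
T_A = V + ((C−V)·d_A)·d_A = V + 2.0013·d_A = (-12.6255,29.7518)
T_B = V + ((C−V)·d_B)·d_B = V + 2.0013·d_B = (-15.4563,26.9727)
sweep = 180° − θ = 15.3185°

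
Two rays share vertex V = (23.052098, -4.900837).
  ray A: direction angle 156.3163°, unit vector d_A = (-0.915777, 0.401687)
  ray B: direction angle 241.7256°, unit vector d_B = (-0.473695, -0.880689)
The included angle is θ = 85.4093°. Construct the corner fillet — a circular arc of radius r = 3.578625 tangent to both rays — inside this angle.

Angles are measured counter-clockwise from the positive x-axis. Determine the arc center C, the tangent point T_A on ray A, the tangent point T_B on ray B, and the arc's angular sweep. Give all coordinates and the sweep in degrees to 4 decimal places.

center=(18.0637,-6.6205) T_A=(19.5012,-3.3433) T_B=(21.2154,-8.3157) sweep=94.5907

bisector direction at 199.0210° = (-0.945399,-0.325914)
center distance |VC| = r/sin(θ/2) = 3.578625/sin(42.7047°) = 5.276501
C = V + |VC|·bis = (18.0637,-6.6205)
T_A = V + ((C−V)·d_A)·d_A = V + 3.8775·d_A = (19.5012,-3.3433)
T_B = V + ((C−V)·d_B)·d_B = V + 3.8775·d_B = (21.2154,-8.3157)
sweep = 180° − θ = 94.5907°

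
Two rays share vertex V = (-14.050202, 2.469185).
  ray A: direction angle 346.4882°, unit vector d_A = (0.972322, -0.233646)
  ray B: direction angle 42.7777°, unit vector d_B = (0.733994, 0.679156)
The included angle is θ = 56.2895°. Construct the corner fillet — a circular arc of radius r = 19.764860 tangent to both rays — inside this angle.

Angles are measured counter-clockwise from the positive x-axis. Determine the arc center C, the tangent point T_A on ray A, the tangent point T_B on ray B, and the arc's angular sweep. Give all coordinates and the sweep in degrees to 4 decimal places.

center=(26.4920,13.0545) T_A=(21.8740,-6.1633) T_B=(13.0685,27.5618) sweep=123.7105

bisector direction at 14.6329° = (0.967564,0.252626)
center distance |VC| = r/sin(θ/2) = 19.764860/sin(28.1447°) = 41.901273
C = V + |VC|·bis = (26.4920,13.0545)
T_A = V + ((C−V)·d_A)·d_A = V + 36.9468·d_A = (21.8740,-6.1633)
T_B = V + ((C−V)·d_B)·d_B = V + 36.9468·d_B = (13.0685,27.5618)
sweep = 180° − θ = 123.7105°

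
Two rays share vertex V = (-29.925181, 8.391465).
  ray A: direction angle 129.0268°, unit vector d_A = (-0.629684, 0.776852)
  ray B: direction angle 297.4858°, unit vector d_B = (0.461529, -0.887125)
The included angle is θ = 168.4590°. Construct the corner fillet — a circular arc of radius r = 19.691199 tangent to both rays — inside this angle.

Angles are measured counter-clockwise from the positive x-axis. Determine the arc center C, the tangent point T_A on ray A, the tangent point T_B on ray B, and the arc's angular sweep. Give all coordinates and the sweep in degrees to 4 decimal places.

bisector direction at 213.2563° = (-0.836226,-0.548385)
center distance |VC| = r/sin(θ/2) = 19.691199/sin(84.2295°) = 19.791490
C = V + |VC|·bis = (-46.4753,-2.4619)
T_A = V + ((C−V)·d_A)·d_A = V + 1.9899·d_A = (-31.1782,9.9373)
T_B = V + ((C−V)·d_B)·d_B = V + 1.9899·d_B = (-29.0068,6.6262)
sweep = 180° − θ = 11.5410°

center=(-46.4753,-2.4619) T_A=(-31.1782,9.9373) T_B=(-29.0068,6.6262) sweep=11.5410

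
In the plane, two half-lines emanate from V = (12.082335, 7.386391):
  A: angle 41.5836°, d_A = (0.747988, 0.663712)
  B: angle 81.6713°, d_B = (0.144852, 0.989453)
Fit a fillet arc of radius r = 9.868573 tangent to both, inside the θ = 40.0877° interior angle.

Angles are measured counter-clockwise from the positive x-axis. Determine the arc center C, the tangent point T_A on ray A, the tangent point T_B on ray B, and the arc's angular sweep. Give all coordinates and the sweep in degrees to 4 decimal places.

bisector direction at 61.6275° = (0.475203,0.879876)
center distance |VC| = r/sin(θ/2) = 9.868573/sin(20.0438°) = 28.793242
C = V + |VC|·bis = (25.7650,32.7209)
T_A = V + ((C−V)·d_A)·d_A = V + 27.0493·d_A = (32.3149,25.3393)
T_B = V + ((C−V)·d_B)·d_B = V + 27.0493·d_B = (16.0005,34.1504)
sweep = 180° − θ = 139.9123°

center=(25.7650,32.7209) T_A=(32.3149,25.3393) T_B=(16.0005,34.1504) sweep=139.9123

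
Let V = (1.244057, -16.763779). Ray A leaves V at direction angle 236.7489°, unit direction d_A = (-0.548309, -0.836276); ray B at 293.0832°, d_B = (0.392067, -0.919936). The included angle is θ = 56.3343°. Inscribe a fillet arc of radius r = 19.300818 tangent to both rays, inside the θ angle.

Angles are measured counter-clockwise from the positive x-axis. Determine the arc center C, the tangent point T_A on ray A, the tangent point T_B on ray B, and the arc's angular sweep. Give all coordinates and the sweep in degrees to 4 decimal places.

bisector direction at 264.9161° = (-0.088615,-0.996066)
center distance |VC| = r/sin(θ/2) = 19.300818/sin(28.1671°) = 40.887631
C = V + |VC|·bis = (-2.3792,-57.4906)
T_A = V + ((C−V)·d_A)·d_A = V + 36.0455·d_A = (-18.5200,-46.9077)
T_B = V + ((C−V)·d_B)·d_B = V + 36.0455·d_B = (15.3763,-49.9233)
sweep = 180° − θ = 123.6657°

center=(-2.3792,-57.4906) T_A=(-18.5200,-46.9077) T_B=(15.3763,-49.9233) sweep=123.6657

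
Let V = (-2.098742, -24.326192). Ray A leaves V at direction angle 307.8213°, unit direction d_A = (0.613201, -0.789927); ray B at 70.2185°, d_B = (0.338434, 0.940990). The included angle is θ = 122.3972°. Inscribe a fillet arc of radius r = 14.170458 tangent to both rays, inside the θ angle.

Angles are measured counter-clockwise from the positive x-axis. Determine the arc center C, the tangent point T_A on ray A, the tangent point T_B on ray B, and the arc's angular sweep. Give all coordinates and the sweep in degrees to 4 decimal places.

center=(13.8722,-21.7910) T_A=(2.6785,-30.4803) T_B=(0.5379,-16.9952) sweep=57.6028

bisector direction at 9.0199° = (0.987634,0.156778)
center distance |VC| = r/sin(θ/2) = 14.170458/sin(61.1986°) = 16.170878
C = V + |VC|·bis = (13.8722,-21.7910)
T_A = V + ((C−V)·d_A)·d_A = V + 7.7907·d_A = (2.6785,-30.4803)
T_B = V + ((C−V)·d_B)·d_B = V + 7.7907·d_B = (0.5379,-16.9952)
sweep = 180° − θ = 57.6028°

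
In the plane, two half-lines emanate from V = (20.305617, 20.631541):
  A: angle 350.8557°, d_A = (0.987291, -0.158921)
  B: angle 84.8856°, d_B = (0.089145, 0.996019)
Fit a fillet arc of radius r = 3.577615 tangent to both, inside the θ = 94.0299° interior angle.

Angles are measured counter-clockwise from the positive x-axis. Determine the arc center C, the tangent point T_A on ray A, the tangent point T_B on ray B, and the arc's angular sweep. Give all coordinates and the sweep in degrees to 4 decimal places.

bisector direction at 37.8707° = (0.789399,0.613881)
center distance |VC| = r/sin(θ/2) = 3.577615/sin(47.0149°) = 4.890581
C = V + |VC|·bis = (24.1662,23.6338)
T_A = V + ((C−V)·d_A)·d_A = V + 3.3344·d_A = (23.5977,20.1016)
T_B = V + ((C−V)·d_B)·d_B = V + 3.3344·d_B = (20.6029,23.9527)
sweep = 180° − θ = 85.9701°

center=(24.1662,23.6338) T_A=(23.5977,20.1016) T_B=(20.6029,23.9527) sweep=85.9701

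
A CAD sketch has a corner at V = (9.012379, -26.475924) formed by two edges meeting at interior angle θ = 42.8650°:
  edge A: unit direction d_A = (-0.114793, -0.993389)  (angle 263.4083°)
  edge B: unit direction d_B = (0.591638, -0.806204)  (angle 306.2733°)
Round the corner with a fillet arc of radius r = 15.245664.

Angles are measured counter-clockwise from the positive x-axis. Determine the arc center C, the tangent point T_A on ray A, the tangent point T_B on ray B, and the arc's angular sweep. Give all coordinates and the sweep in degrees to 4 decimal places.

center=(19.6990,-66.8068) T_A=(4.5541,-65.0567) T_B=(31.9901,-57.7869) sweep=137.1350

bisector direction at 284.8408° = (0.256134,-0.966641)
center distance |VC| = r/sin(θ/2) = 15.245664/sin(21.4325°) = 41.722665
C = V + |VC|·bis = (19.6990,-66.8068)
T_A = V + ((C−V)·d_A)·d_A = V + 38.8375·d_A = (4.5541,-65.0567)
T_B = V + ((C−V)·d_B)·d_B = V + 38.8375·d_B = (31.9901,-57.7869)
sweep = 180° − θ = 137.1350°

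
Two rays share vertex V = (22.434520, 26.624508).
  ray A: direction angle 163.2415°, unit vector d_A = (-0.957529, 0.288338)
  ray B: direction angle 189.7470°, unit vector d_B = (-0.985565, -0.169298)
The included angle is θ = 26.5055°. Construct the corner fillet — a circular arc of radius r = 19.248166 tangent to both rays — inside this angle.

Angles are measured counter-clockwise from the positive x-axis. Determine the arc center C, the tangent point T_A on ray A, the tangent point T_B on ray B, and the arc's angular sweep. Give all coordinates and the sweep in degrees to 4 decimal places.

center=(-61.3709,31.7587) T_A=(-55.8209,50.1894) T_B=(-58.1122,12.7884) sweep=153.4945

bisector direction at 176.4942° = (-0.998129,0.061149)
center distance |VC| = r/sin(θ/2) = 19.248166/sin(13.2528°) = 83.962524
C = V + |VC|·bis = (-61.3709,31.7587)
T_A = V + ((C−V)·d_A)·d_A = V + 81.7265·d_A = (-55.8209,50.1894)
T_B = V + ((C−V)·d_B)·d_B = V + 81.7265·d_B = (-58.1122,12.7884)
sweep = 180° − θ = 153.4945°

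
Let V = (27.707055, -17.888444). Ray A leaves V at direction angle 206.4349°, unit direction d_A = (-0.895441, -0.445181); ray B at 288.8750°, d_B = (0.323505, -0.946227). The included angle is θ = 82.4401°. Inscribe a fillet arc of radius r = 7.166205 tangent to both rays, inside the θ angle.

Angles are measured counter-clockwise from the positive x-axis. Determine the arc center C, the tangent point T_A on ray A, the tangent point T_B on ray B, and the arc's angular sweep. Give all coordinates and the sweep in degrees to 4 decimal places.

center=(23.5725,-27.9470) T_A=(20.3822,-21.5301) T_B=(30.3534,-25.6287) sweep=97.5599

bisector direction at 247.6549° = (-0.380184,-0.924911)
center distance |VC| = r/sin(θ/2) = 7.166205/sin(41.2201°) = 10.875143
C = V + |VC|·bis = (23.5725,-27.9470)
T_A = V + ((C−V)·d_A)·d_A = V + 8.1801·d_A = (20.3822,-21.5301)
T_B = V + ((C−V)·d_B)·d_B = V + 8.1801·d_B = (30.3534,-25.6287)
sweep = 180° − θ = 97.5599°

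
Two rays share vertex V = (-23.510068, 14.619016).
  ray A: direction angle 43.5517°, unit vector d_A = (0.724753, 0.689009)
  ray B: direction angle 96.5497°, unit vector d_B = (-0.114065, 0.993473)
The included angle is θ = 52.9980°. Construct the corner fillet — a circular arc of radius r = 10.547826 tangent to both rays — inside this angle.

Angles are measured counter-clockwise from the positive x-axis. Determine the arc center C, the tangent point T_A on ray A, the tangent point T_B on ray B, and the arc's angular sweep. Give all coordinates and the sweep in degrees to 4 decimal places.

center=(-15.4443,36.8407) T_A=(-8.1768,29.1961) T_B=(-25.9233,35.6375) sweep=127.0020

bisector direction at 70.0507° = (0.341188,0.939995)
center distance |VC| = r/sin(θ/2) = 10.547826/sin(26.4990°) = 23.640177
C = V + |VC|·bis = (-15.4443,36.8407)
T_A = V + ((C−V)·d_A)·d_A = V + 21.1566·d_A = (-8.1768,29.1961)
T_B = V + ((C−V)·d_B)·d_B = V + 21.1566·d_B = (-25.9233,35.6375)
sweep = 180° − θ = 127.0020°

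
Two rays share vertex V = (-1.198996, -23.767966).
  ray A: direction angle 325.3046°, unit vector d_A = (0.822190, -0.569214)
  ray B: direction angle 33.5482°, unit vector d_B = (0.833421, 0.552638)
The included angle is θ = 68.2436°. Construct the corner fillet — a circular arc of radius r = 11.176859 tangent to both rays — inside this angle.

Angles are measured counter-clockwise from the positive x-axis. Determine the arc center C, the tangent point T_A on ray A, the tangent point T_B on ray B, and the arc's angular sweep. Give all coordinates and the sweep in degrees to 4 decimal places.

center=(18.7247,-23.9674) T_A=(12.3627,-33.1569) T_B=(12.5480,-14.6524) sweep=111.7564

bisector direction at 359.4264° = (0.999950,-0.010011)
center distance |VC| = r/sin(θ/2) = 11.176859/sin(34.1218°) = 19.924733
C = V + |VC|·bis = (18.7247,-23.9674)
T_A = V + ((C−V)·d_A)·d_A = V + 16.4946·d_A = (12.3627,-33.1569)
T_B = V + ((C−V)·d_B)·d_B = V + 16.4946·d_B = (12.5480,-14.6524)
sweep = 180° − θ = 111.7564°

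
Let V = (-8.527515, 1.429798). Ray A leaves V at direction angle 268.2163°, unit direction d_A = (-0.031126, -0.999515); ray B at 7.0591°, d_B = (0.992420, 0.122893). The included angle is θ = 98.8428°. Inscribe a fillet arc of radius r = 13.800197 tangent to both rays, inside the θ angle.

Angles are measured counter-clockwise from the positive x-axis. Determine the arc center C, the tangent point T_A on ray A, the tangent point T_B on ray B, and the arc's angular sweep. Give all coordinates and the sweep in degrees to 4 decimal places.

bisector direction at 317.6377° = (0.738899,-0.673816)
center distance |VC| = r/sin(θ/2) = 13.800197/sin(49.4214°) = 18.169765
C = V + |VC|·bis = (4.8981,-10.8133)
T_A = V + ((C−V)·d_A)·d_A = V + 11.8193·d_A = (-8.8954,-10.3837)
T_B = V + ((C−V)·d_B)·d_B = V + 11.8193·d_B = (3.2022,2.8823)
sweep = 180° − θ = 81.1572°

center=(4.8981,-10.8133) T_A=(-8.8954,-10.3837) T_B=(3.2022,2.8823) sweep=81.1572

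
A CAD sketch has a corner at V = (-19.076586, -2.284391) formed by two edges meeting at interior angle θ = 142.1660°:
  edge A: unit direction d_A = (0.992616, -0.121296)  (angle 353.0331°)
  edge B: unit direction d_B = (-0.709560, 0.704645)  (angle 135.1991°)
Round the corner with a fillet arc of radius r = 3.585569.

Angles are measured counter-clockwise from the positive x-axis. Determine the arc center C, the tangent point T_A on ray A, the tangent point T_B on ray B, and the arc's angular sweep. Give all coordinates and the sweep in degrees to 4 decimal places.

center=(-17.4219,1.1257) T_A=(-17.8569,-2.4334) T_B=(-19.9485,-1.4185) sweep=37.8340

bisector direction at 64.1161° = (0.436549,0.899680)
center distance |VC| = r/sin(θ/2) = 3.585569/sin(71.0830°) = 3.790285
C = V + |VC|·bis = (-17.4219,1.1257)
T_A = V + ((C−V)·d_A)·d_A = V + 1.2288·d_A = (-17.8569,-2.4334)
T_B = V + ((C−V)·d_B)·d_B = V + 1.2288·d_B = (-19.9485,-1.4185)
sweep = 180° − θ = 37.8340°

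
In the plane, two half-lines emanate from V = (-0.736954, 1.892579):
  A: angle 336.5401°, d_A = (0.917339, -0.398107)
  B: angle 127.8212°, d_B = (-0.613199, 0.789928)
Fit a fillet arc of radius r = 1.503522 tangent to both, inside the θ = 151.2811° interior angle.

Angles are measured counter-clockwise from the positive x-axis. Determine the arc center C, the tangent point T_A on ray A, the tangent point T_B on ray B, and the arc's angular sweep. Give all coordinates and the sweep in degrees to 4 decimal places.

bisector direction at 52.1807° = (0.613174,0.789948)
center distance |VC| = r/sin(θ/2) = 1.503522/sin(75.6406°) = 1.552008
C = V + |VC|·bis = (0.2147,3.1186)
T_A = V + ((C−V)·d_A)·d_A = V + 0.3849·d_A = (-0.3839,1.7393)
T_B = V + ((C−V)·d_B)·d_B = V + 0.3849·d_B = (-0.9730,2.1966)
sweep = 180° − θ = 28.7189°

center=(0.2147,3.1186) T_A=(-0.3839,1.7393) T_B=(-0.9730,2.1966) sweep=28.7189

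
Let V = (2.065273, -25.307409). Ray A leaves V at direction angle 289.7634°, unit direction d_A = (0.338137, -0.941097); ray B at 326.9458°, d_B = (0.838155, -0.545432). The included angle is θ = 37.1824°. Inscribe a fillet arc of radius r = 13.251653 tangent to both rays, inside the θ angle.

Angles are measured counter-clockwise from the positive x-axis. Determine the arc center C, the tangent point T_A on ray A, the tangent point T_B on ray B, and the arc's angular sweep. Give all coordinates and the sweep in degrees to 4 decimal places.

center=(27.8578,-57.9025) T_A=(15.3867,-62.3833) T_B=(35.0857,-46.7955) sweep=142.8176

bisector direction at 308.3546° = (0.620527,-0.784185)
center distance |VC| = r/sin(θ/2) = 13.251653/sin(18.5912°) = 41.565502
C = V + |VC|·bis = (27.8578,-57.9025)
T_A = V + ((C−V)·d_A)·d_A = V + 39.3965·d_A = (15.3867,-62.3833)
T_B = V + ((C−V)·d_B)·d_B = V + 39.3965·d_B = (35.0857,-46.7955)
sweep = 180° − θ = 142.8176°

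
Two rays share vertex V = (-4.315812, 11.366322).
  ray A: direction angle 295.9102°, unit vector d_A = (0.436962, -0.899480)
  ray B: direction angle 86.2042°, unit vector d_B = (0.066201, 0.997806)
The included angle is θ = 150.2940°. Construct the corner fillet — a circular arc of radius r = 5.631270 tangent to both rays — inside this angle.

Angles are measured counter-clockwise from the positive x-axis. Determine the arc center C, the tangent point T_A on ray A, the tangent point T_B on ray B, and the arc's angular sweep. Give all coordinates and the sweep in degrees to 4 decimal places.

bisector direction at 11.0572° = (0.981436,0.191789)
center distance |VC| = r/sin(θ/2) = 5.631270/sin(75.1470°) = 5.825934
C = V + |VC|·bis = (1.4020,12.4837)
T_A = V + ((C−V)·d_A)·d_A = V + 1.4934·d_A = (-3.6632,10.0230)
T_B = V + ((C−V)·d_B)·d_B = V + 1.4934·d_B = (-4.2169,12.8565)
sweep = 180° − θ = 29.7060°

center=(1.4020,12.4837) T_A=(-3.6632,10.0230) T_B=(-4.2169,12.8565) sweep=29.7060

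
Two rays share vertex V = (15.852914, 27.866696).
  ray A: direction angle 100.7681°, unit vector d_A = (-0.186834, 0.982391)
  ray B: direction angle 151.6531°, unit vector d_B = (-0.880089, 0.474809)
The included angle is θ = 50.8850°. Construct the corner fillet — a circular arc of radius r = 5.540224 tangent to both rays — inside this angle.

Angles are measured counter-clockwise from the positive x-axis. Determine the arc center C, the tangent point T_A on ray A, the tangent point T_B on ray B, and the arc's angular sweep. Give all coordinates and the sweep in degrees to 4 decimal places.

bisector direction at 126.2106° = (-0.590755,0.806851)
center distance |VC| = r/sin(θ/2) = 5.540224/sin(25.4425°) = 12.896086
C = V + |VC|·bis = (8.2345,38.2719)
T_A = V + ((C−V)·d_A)·d_A = V + 11.6454·d_A = (13.6772,39.3070)
T_B = V + ((C−V)·d_B)·d_B = V + 11.6454·d_B = (5.6039,33.3960)
sweep = 180° − θ = 129.1150°

center=(8.2345,38.2719) T_A=(13.6772,39.3070) T_B=(5.6039,33.3960) sweep=129.1150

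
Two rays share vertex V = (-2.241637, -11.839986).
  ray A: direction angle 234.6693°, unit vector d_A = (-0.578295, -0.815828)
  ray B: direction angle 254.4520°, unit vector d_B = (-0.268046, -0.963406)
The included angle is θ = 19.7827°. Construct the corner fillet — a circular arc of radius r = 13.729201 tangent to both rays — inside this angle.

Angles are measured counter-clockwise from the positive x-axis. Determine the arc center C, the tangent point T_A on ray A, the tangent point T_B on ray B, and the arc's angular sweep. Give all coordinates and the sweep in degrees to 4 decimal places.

bisector direction at 244.5606° = (-0.429555,-0.903040)
center distance |VC| = r/sin(θ/2) = 13.729201/sin(9.8913°) = 79.922989
C = V + |VC|·bis = (-36.5730,-84.0137)
T_A = V + ((C−V)·d_A)·d_A = V + 78.7350·d_A = (-47.7737,-76.0742)
T_B = V + ((C−V)·d_B)·d_B = V + 78.7350·d_B = (-23.3462,-87.6937)
sweep = 180° − θ = 160.2173°

center=(-36.5730,-84.0137) T_A=(-47.7737,-76.0742) T_B=(-23.3462,-87.6937) sweep=160.2173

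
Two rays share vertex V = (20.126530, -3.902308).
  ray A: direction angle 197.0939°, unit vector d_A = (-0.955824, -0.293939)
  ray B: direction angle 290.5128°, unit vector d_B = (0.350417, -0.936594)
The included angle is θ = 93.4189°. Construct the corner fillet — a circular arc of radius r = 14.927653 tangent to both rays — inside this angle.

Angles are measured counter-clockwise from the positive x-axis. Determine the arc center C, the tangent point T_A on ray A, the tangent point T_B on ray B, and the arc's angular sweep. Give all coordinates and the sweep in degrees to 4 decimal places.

bisector direction at 243.8034° = (-0.441453,-0.897284)
center distance |VC| = r/sin(θ/2) = 14.927653/sin(46.7094°) = 20.508233
C = V + |VC|·bis = (11.0731,-22.3040)
T_A = V + ((C−V)·d_A)·d_A = V + 14.0625·d_A = (6.6853,-8.0358)
T_B = V + ((C−V)·d_B)·d_B = V + 14.0625·d_B = (25.0543,-17.0731)
sweep = 180° − θ = 86.5811°

center=(11.0731,-22.3040) T_A=(6.6853,-8.0358) T_B=(25.0543,-17.0731) sweep=86.5811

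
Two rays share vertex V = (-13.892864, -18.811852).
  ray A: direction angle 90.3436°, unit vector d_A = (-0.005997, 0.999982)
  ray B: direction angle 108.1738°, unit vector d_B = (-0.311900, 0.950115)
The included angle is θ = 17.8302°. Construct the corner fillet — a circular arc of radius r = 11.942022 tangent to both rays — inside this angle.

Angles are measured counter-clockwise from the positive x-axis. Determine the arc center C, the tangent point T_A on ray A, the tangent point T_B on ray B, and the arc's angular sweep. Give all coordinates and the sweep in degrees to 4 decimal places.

bisector direction at 99.2587° = (-0.160892,0.986972)
center distance |VC| = r/sin(θ/2) = 11.942022/sin(8.9151°) = 77.059844
C = V + |VC|·bis = (-26.2912,57.2441)
T_A = V + ((C−V)·d_A)·d_A = V + 76.1289·d_A = (-14.3494,57.3157)
T_B = V + ((C−V)·d_B)·d_B = V + 76.1289·d_B = (-37.6375,53.5193)
sweep = 180° − θ = 162.1698°

center=(-26.2912,57.2441) T_A=(-14.3494,57.3157) T_B=(-37.6375,53.5193) sweep=162.1698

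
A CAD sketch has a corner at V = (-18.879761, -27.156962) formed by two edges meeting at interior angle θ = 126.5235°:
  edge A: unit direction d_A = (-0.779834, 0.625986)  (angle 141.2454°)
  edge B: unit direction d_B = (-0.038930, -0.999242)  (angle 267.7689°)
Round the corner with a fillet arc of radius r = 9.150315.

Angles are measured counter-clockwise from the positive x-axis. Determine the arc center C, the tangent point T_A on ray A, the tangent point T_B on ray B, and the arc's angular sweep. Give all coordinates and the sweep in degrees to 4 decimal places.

bisector direction at 204.5071° = (-0.909910,-0.414807)
center distance |VC| = r/sin(θ/2) = 9.150315/sin(63.2617°) = 10.245896
C = V + |VC|·bis = (-28.2026,-31.4070)
T_A = V + ((C−V)·d_A)·d_A = V + 4.6098·d_A = (-22.4746,-24.2713)
T_B = V + ((C−V)·d_B)·d_B = V + 4.6098·d_B = (-19.0592,-31.7633)
sweep = 180° − θ = 53.4765°

center=(-28.2026,-31.4070) T_A=(-22.4746,-24.2713) T_B=(-19.0592,-31.7633) sweep=53.4765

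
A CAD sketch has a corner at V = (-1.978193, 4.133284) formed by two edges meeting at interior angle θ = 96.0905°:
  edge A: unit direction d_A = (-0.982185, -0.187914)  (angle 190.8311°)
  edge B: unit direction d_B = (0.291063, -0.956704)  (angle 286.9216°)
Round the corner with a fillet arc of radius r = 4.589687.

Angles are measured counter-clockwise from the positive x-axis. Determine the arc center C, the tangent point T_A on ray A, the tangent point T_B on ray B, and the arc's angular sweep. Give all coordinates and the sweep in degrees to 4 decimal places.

center=(-5.1682,-1.1500) T_A=(-6.0307,3.3579) T_B=(-0.7773,0.1859) sweep=83.9095

bisector direction at 238.8763° = (-0.516887,-0.856054)
center distance |VC| = r/sin(θ/2) = 4.589687/sin(48.0453°) = 6.171646
C = V + |VC|·bis = (-5.1682,-1.1500)
T_A = V + ((C−V)·d_A)·d_A = V + 4.1260·d_A = (-6.0307,3.3579)
T_B = V + ((C−V)·d_B)·d_B = V + 4.1260·d_B = (-0.7773,0.1859)
sweep = 180° − θ = 83.9095°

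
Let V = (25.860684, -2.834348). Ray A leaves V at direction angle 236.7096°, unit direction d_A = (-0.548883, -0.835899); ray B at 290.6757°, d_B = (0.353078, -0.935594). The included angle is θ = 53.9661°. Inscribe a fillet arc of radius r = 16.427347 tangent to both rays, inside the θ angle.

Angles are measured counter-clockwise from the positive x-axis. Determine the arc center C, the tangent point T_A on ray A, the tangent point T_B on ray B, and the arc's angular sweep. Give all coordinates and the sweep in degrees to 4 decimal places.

bisector direction at 263.6926° = (-0.109862,-0.993947)
center distance |VC| = r/sin(θ/2) = 16.427347/sin(26.9830°) = 36.205364
C = V + |VC|·bis = (21.8831,-38.8206)
T_A = V + ((C−V)·d_A)·d_A = V + 32.2641·d_A = (8.1515,-29.8039)
T_B = V + ((C−V)·d_B)·d_B = V + 32.2641·d_B = (37.2524,-33.0204)
sweep = 180° − θ = 126.0339°

center=(21.8831,-38.8206) T_A=(8.1515,-29.8039) T_B=(37.2524,-33.0204) sweep=126.0339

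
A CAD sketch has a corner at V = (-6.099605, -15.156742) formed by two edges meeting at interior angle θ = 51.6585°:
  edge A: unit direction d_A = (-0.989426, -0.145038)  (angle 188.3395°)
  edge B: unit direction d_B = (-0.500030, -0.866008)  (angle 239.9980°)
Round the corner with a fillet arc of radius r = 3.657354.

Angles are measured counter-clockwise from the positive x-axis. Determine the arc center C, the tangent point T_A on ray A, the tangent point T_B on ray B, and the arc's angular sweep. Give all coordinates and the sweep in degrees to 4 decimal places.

bisector direction at 214.1688° = (-0.827387,-0.561632)
center distance |VC| = r/sin(θ/2) = 3.657354/sin(25.8292°) = 8.394382
C = V + |VC|·bis = (-13.0450,-19.8713)
T_A = V + ((C−V)·d_A)·d_A = V + 7.5558·d_A = (-13.5755,-16.2526)
T_B = V + ((C−V)·d_B)·d_B = V + 7.5558·d_B = (-9.8777,-21.7001)
sweep = 180° − θ = 128.3415°

center=(-13.0450,-19.8713) T_A=(-13.5755,-16.2526) T_B=(-9.8777,-21.7001) sweep=128.3415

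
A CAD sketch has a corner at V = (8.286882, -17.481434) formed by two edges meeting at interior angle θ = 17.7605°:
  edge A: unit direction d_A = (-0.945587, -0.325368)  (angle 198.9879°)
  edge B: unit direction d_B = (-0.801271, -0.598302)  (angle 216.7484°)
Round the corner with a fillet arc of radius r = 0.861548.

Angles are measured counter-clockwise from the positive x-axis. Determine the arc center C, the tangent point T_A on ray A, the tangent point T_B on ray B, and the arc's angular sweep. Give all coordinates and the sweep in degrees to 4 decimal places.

center=(3.3531,-20.0902) T_A=(3.0728,-19.2756) T_B=(3.8685,-20.7806) sweep=162.2395

bisector direction at 207.8682° = (-0.884026,-0.467438)
center distance |VC| = r/sin(θ/2) = 0.861548/sin(8.8803°) = 5.581065
C = V + |VC|·bis = (3.3531,-20.0902)
T_A = V + ((C−V)·d_A)·d_A = V + 5.5142·d_A = (3.0728,-19.2756)
T_B = V + ((C−V)·d_B)·d_B = V + 5.5142·d_B = (3.8685,-20.7806)
sweep = 180° − θ = 162.2395°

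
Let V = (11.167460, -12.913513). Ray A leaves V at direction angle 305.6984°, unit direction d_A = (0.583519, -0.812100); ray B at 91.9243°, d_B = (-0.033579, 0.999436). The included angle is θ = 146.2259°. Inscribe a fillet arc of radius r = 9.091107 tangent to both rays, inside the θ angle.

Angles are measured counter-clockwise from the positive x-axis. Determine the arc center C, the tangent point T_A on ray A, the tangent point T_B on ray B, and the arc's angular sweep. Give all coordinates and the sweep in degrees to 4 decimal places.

bisector direction at 18.8114° = (0.946585,0.322453)
center distance |VC| = r/sin(θ/2) = 9.091107/sin(73.1129°) = 9.500788
C = V + |VC|·bis = (20.1608,-9.8500)
T_A = V + ((C−V)·d_A)·d_A = V + 2.7598·d_A = (12.7779,-15.1548)
T_B = V + ((C−V)·d_B)·d_B = V + 2.7598·d_B = (11.0748,-10.1552)
sweep = 180° − θ = 33.7741°

center=(20.1608,-9.8500) T_A=(12.7779,-15.1548) T_B=(11.0748,-10.1552) sweep=33.7741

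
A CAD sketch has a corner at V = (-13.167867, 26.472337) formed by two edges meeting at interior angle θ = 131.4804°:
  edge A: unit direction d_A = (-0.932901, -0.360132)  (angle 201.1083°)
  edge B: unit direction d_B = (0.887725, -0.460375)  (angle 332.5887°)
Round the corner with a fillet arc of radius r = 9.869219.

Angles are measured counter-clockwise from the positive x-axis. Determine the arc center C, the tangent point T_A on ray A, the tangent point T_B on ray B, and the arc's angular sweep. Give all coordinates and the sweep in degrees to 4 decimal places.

bisector direction at 266.8485° = (-0.054976,-0.998488)
center distance |VC| = r/sin(θ/2) = 9.869219/sin(65.7402°) = 10.825171
C = V + |VC|·bis = (-13.7630,15.6635)
T_A = V + ((C−V)·d_A)·d_A = V + 4.4478·d_A = (-17.3172,24.8705)
T_B = V + ((C−V)·d_B)·d_B = V + 4.4478·d_B = (-9.2195,24.4247)
sweep = 180° − θ = 48.5196°

center=(-13.7630,15.6635) T_A=(-17.3172,24.8705) T_B=(-9.2195,24.4247) sweep=48.5196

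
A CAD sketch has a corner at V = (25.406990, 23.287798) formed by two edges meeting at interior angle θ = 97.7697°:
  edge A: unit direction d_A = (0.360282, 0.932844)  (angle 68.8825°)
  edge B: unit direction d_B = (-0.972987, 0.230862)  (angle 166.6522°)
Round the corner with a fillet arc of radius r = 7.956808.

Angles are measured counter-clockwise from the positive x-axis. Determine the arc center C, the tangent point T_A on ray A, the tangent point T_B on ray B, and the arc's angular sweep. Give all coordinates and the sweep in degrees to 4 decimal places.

center=(20.4866,32.6330) T_A=(27.9091,29.7663) T_B=(18.6497,24.8911) sweep=82.2303

bisector direction at 117.7673° = (-0.465882,0.884847)
center distance |VC| = r/sin(θ/2) = 7.956808/sin(48.8849°) = 10.561346
C = V + |VC|·bis = (20.4866,32.6330)
T_A = V + ((C−V)·d_A)·d_A = V + 6.9449·d_A = (27.9091,29.7663)
T_B = V + ((C−V)·d_B)·d_B = V + 6.9449·d_B = (18.6497,24.8911)
sweep = 180° − θ = 82.2303°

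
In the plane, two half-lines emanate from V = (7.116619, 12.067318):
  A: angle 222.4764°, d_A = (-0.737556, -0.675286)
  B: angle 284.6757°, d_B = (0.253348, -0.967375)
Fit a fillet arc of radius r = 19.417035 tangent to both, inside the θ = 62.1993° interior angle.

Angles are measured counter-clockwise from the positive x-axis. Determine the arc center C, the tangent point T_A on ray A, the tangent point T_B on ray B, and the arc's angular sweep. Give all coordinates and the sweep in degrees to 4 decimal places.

bisector direction at 253.5761° = (-0.282742,-0.959196)
center distance |VC| = r/sin(θ/2) = 19.417035/sin(31.0997°) = 37.591440
C = V + |VC|·bis = (-3.5121,-23.9902)
T_A = V + ((C−V)·d_A)·d_A = V + 32.1884·d_A = (-16.6241,-9.6691)
T_B = V + ((C−V)·d_B)·d_B = V + 32.1884·d_B = (15.2715,-19.0710)
sweep = 180° − θ = 117.8007°

center=(-3.5121,-23.9902) T_A=(-16.6241,-9.6691) T_B=(15.2715,-19.0710) sweep=117.8007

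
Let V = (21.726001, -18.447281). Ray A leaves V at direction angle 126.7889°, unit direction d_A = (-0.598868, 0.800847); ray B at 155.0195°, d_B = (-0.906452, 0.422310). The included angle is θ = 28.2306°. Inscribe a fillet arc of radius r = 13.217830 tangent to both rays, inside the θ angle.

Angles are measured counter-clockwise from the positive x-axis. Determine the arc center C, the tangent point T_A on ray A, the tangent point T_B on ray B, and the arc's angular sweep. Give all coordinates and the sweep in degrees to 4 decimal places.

center=(-20.3378,15.7319) T_A=(-9.7523,23.6476) T_B=(-25.9198,3.7506) sweep=151.7694

bisector direction at 140.9042° = (-0.776093,0.630619)
center distance |VC| = r/sin(θ/2) = 13.217830/sin(14.1153°) = 54.199424
C = V + |VC|·bis = (-20.3378,15.7319)
T_A = V + ((C−V)·d_A)·d_A = V + 52.5630·d_A = (-9.7523,23.6476)
T_B = V + ((C−V)·d_B)·d_B = V + 52.5630·d_B = (-25.9198,3.7506)
sweep = 180° − θ = 151.7694°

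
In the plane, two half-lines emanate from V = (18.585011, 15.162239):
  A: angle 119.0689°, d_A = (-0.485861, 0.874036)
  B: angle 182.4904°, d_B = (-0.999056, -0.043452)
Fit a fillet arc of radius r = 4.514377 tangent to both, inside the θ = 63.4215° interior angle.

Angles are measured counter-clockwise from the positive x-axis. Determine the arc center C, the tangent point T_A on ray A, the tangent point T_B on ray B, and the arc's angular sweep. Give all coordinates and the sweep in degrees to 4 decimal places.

center=(11.0894,19.3549) T_A=(15.0351,21.5482) T_B=(11.2856,14.8448) sweep=116.5785

bisector direction at 150.7797° = (-0.872749,0.488170)
center distance |VC| = r/sin(θ/2) = 4.514377/sin(31.7108°) = 8.588486
C = V + |VC|·bis = (11.0894,19.3549)
T_A = V + ((C−V)·d_A)·d_A = V + 7.3063·d_A = (15.0351,21.5482)
T_B = V + ((C−V)·d_B)·d_B = V + 7.3063·d_B = (11.2856,14.8448)
sweep = 180° − θ = 116.5785°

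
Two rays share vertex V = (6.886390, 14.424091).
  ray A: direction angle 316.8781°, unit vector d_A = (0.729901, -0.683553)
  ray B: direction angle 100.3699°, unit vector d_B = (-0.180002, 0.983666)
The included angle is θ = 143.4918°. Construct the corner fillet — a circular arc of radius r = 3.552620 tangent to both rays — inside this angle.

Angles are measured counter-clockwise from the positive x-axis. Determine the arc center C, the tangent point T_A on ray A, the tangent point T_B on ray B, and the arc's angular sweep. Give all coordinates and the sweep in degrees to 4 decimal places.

center=(10.1701,16.2162) T_A=(7.7417,13.6231) T_B=(6.6755,15.5767) sweep=36.5082

bisector direction at 28.6240° = (0.877782,0.479060)
center distance |VC| = r/sin(θ/2) = 3.552620/sin(71.7459°) = 3.740873
C = V + |VC|·bis = (10.1701,16.2162)
T_A = V + ((C−V)·d_A)·d_A = V + 1.1718·d_A = (7.7417,13.6231)
T_B = V + ((C−V)·d_B)·d_B = V + 1.1718·d_B = (6.6755,15.5767)
sweep = 180° − θ = 36.5082°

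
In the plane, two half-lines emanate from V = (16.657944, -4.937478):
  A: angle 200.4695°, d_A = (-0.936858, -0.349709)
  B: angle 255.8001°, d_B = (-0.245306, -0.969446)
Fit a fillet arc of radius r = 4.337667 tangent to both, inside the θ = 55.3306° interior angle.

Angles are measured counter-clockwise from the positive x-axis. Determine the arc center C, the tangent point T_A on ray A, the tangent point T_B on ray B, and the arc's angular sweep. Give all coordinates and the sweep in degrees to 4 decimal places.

bisector direction at 228.1348° = (-0.667380,-0.744717)
center distance |VC| = r/sin(θ/2) = 4.337667/sin(27.6653°) = 9.342264
C = V + |VC|·bis = (10.4231,-11.8948)
T_A = V + ((C−V)·d_A)·d_A = V + 8.2742·d_A = (8.9062,-7.8310)
T_B = V + ((C−V)·d_B)·d_B = V + 8.2742·d_B = (14.6282,-12.9589)
sweep = 180° − θ = 124.6694°

center=(10.4231,-11.8948) T_A=(8.9062,-7.8310) T_B=(14.6282,-12.9589) sweep=124.6694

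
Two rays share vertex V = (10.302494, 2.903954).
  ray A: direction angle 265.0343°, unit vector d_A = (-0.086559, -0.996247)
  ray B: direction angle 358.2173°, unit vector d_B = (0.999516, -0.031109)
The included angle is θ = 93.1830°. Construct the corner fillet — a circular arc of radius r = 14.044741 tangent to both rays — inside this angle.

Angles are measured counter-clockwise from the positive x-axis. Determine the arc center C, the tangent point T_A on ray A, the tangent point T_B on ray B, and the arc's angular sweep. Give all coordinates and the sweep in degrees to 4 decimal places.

bisector direction at 311.6258° = (0.664263,-0.747499)
center distance |VC| = r/sin(θ/2) = 14.044741/sin(46.5915°) = 19.332785
C = V + |VC|·bis = (23.1445,-11.5473)
T_A = V + ((C−V)·d_A)·d_A = V + 13.2854·d_A = (9.1525,-10.3316)
T_B = V + ((C−V)·d_B)·d_B = V + 13.2854·d_B = (23.5815,2.4907)
sweep = 180° − θ = 86.8170°

center=(23.1445,-11.5473) T_A=(9.1525,-10.3316) T_B=(23.5815,2.4907) sweep=86.8170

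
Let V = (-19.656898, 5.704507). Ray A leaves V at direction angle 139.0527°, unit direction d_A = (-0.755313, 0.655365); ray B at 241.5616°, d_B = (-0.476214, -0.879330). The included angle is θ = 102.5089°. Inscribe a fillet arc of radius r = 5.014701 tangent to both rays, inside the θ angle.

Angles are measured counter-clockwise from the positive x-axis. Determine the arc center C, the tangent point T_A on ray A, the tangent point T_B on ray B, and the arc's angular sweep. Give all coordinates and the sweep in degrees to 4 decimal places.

center=(-25.9828,4.5541) T_A=(-22.6963,8.3417) T_B=(-21.5732,2.1660) sweep=77.4911

bisector direction at 190.3072° = (-0.983863,-0.178925)
center distance |VC| = r/sin(θ/2) = 5.014701/sin(51.2544°) = 6.429655
C = V + |VC|·bis = (-25.9828,4.5541)
T_A = V + ((C−V)·d_A)·d_A = V + 4.0241·d_A = (-22.6963,8.3417)
T_B = V + ((C−V)·d_B)·d_B = V + 4.0241·d_B = (-21.5732,2.1660)
sweep = 180° − θ = 77.4911°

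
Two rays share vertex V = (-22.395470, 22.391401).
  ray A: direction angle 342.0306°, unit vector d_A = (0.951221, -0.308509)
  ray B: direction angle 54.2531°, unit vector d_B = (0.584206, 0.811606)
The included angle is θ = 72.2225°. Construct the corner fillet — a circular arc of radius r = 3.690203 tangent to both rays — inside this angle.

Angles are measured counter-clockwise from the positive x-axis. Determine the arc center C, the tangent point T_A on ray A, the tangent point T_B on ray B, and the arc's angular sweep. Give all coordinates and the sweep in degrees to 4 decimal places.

center=(-16.4453,24.3410) T_A=(-17.5838,20.8308) T_B=(-19.4403,26.4969) sweep=107.7775

bisector direction at 18.1418° = (0.950289,0.311371)
center distance |VC| = r/sin(θ/2) = 3.690203/sin(36.1112°) = 6.261427
C = V + |VC|·bis = (-16.4453,24.3410)
T_A = V + ((C−V)·d_A)·d_A = V + 5.0584·d_A = (-17.5838,20.8308)
T_B = V + ((C−V)·d_B)·d_B = V + 5.0584·d_B = (-19.4403,26.4969)
sweep = 180° − θ = 107.7775°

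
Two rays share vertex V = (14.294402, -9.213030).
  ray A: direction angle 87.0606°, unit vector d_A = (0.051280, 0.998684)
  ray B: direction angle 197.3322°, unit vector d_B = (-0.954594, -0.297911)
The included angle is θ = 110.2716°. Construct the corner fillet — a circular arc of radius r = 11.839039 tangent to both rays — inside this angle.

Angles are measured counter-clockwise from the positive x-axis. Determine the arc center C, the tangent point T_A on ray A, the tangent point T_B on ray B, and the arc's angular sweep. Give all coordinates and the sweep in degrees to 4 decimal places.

center=(2.8939,-0.3687) T_A=(14.7174,-0.9758) T_B=(6.4209,-11.6702) sweep=69.7284

bisector direction at 142.1964° = (-0.790117,0.612957)
center distance |VC| = r/sin(θ/2) = 11.839039/sin(55.1358°) = 14.428892
C = V + |VC|·bis = (2.8939,-0.3687)
T_A = V + ((C−V)·d_A)·d_A = V + 8.2480·d_A = (14.7174,-0.9758)
T_B = V + ((C−V)·d_B)·d_B = V + 8.2480·d_B = (6.4209,-11.6702)
sweep = 180° − θ = 69.7284°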